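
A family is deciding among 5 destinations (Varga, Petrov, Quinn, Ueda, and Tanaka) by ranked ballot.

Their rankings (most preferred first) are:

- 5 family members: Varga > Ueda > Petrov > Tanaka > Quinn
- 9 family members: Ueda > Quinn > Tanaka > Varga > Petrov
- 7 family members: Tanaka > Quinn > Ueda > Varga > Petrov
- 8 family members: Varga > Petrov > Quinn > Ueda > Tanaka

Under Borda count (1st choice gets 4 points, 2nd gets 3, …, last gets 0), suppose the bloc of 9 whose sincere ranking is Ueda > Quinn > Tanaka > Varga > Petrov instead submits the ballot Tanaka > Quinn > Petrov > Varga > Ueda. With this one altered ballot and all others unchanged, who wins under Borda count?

Tanaka

Borda totals with the altered ballot: Varga 68, Petrov 52, Quinn 64, Ueda 37, Tanaka 69.
The switch changes the winner from Ueda to Tanaka.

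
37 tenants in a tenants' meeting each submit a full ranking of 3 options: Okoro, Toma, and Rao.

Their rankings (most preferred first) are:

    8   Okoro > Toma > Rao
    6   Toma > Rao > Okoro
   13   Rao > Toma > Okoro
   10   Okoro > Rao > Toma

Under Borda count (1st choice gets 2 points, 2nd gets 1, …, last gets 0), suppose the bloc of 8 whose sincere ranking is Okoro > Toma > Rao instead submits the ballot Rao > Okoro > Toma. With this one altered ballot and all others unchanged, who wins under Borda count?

Rao

Borda totals with the altered ballot: Okoro 28, Toma 25, Rao 58.
The winner is unchanged: still Rao.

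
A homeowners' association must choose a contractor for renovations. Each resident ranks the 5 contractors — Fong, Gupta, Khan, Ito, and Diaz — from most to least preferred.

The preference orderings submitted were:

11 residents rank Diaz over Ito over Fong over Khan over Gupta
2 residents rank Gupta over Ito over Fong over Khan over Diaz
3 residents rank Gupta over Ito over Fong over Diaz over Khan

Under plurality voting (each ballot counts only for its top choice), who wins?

First-place vote totals:
  Fong: 0
  Gupta: 5
  Khan: 0
  Ito: 0
  Diaz: 11
Diaz has the most first-place votes.

Diaz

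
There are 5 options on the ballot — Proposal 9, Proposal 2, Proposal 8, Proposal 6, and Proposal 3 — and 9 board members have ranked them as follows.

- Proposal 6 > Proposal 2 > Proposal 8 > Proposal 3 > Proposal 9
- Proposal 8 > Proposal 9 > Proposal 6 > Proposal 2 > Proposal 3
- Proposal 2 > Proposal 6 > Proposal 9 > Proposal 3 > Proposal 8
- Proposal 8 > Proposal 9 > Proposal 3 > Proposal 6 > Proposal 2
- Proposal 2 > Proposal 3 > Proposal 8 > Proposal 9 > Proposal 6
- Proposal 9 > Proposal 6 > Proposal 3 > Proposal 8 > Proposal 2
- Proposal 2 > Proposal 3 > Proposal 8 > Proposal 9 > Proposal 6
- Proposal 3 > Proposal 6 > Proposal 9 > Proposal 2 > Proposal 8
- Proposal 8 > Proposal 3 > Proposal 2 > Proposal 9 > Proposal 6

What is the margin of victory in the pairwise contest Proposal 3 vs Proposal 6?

1

Ballots ranking Proposal 3 above Proposal 6: 5.
Ballots ranking Proposal 6 above Proposal 3: 4.
Proposal 3 wins 5–4, a margin of 1.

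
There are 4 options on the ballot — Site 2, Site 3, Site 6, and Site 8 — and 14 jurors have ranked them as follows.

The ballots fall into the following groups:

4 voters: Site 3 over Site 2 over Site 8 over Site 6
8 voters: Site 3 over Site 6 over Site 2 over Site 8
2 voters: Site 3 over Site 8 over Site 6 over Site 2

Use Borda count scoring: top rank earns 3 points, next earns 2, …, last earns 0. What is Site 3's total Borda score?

Borda scores:
  Site 2: 4·2 + 8·1 + 2·0 = 16
  Site 3: 4·3 + 8·3 + 2·3 = 42
  Site 6: 4·0 + 8·2 + 2·1 = 18
  Site 8: 4·1 + 8·0 + 2·2 = 8

42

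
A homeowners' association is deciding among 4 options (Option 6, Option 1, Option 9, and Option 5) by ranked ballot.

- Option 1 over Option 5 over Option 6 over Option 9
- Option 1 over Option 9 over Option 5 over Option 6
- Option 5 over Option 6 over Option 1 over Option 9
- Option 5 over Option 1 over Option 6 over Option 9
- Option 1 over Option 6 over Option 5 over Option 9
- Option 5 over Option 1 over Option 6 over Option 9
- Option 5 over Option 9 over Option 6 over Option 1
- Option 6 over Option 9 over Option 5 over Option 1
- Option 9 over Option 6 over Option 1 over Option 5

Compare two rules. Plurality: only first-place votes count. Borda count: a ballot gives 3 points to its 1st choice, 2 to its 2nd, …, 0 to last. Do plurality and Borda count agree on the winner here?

Yes

Plurality first-place counts: Option 6 1, Option 1 3, Option 9 1, Option 5 4 → Option 5.
Borda totals: Option 6 13, Option 1 15, Option 9 9, Option 5 17 → Option 5.
The two rules agree on Option 5.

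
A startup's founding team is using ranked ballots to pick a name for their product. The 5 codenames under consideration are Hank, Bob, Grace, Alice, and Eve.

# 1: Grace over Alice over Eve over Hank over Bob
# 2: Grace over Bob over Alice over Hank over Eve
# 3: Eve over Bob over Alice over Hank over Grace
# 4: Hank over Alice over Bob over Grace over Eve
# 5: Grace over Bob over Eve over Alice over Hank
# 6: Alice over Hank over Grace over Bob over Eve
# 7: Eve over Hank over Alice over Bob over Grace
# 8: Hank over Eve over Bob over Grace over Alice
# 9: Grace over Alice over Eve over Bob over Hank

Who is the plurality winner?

Grace

First-place vote totals:
  Hank: 2
  Bob: 0
  Grace: 4
  Alice: 1
  Eve: 2
Grace has the most first-place votes.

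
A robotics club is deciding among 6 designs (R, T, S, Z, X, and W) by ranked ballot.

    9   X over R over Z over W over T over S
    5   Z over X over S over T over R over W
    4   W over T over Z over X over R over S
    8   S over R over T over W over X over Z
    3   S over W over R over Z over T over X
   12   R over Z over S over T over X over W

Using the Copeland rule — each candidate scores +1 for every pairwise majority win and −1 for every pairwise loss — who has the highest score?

Pairwise results:
  R vs T: R wins 32–9.
  R vs S: R wins 25–16.
  R vs Z: R wins 32–9.
  R vs X: R wins 23–18.
  R vs W: R wins 34–7.
  T vs S: S wins 28–13.
  T vs Z: Z wins 29–12.
  T vs X: T wins 27–14.
  T vs W: T wins 25–16.
  S vs Z: Z wins 30–11.
  S vs X: S wins 23–18.
  S vs W: S wins 28–13.
  Z vs X: Z wins 24–17.
  Z vs W: Z wins 26–15.
  X vs W: X wins 26–15.
Copeland scores (wins − losses):
  R: 5 − 0 = 5
  T: 2 − 3 = -1
  S: 3 − 2 = 1
  Z: 4 − 1 = 3
  X: 1 − 4 = -3
  W: 0 − 5 = -5
R has the best Copeland score.

R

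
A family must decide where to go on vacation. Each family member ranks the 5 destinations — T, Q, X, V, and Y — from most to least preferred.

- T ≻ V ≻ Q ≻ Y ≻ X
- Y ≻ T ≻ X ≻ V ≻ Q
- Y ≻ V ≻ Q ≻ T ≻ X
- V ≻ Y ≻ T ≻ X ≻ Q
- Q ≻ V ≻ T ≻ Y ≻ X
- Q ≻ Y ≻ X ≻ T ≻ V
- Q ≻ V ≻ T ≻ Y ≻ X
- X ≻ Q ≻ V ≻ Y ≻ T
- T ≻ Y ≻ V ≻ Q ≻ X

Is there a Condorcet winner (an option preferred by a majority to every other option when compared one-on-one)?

Yes

Head-to-head results (9 voters total):
T vs Q: Q wins 5–4.
T vs X: T wins 7–2.
T vs V: V wins 5–4.
T vs Y: Y wins 5–4.
Q vs X: Q wins 6–3.
Q vs V: V wins 5–4.
Q vs Y: Q wins 5–4.
X vs V: V wins 6–3.
X vs Y: Y wins 8–1.
V vs Y: V wins 5–4.
V beats each rival — T (5–4), Q (5–4), X (6–3), Y (5–4) — so V is the Condorcet winner.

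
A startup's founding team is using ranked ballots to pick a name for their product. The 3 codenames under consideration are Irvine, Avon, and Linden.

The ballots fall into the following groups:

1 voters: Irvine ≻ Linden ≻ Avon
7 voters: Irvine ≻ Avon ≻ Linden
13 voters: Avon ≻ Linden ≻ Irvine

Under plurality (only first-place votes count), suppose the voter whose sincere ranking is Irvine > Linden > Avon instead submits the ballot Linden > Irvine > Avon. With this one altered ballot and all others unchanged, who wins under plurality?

First-place totals with the altered ballot: Irvine 7, Avon 13, Linden 1.
The winner is unchanged: still Avon.

Avon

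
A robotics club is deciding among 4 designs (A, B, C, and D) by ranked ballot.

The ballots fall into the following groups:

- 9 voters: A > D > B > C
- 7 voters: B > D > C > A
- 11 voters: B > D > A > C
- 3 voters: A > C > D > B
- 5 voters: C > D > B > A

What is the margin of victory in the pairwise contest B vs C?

Ballots ranking B above C: 9+7+11 = 27.
Ballots ranking C above B: 3+5 = 8.
B wins 27–8, a margin of 19.

19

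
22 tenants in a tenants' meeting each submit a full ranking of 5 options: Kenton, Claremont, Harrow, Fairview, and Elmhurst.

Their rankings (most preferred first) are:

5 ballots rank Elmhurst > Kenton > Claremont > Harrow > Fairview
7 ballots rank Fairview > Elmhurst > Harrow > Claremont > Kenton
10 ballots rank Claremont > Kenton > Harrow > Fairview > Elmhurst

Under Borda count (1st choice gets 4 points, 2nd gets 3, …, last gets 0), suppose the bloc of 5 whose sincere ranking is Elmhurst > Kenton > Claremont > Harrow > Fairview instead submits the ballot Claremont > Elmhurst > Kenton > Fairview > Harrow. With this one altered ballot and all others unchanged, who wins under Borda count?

Claremont

Borda totals with the altered ballot: Kenton 40, Claremont 67, Harrow 34, Fairview 43, Elmhurst 36.
The winner is unchanged: still Claremont.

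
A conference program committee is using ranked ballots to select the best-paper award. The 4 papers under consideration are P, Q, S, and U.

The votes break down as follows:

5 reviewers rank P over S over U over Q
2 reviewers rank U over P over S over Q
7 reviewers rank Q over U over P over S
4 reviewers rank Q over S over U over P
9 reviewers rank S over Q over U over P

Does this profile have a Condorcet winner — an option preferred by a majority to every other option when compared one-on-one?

Head-to-head results (27 voters total):
P vs Q: Q wins 20–7.
P vs S: P wins 14–13.
P vs U: U wins 22–5.
Q vs S: S wins 16–11.
Q vs U: Q wins 20–7.
S vs U: S wins 18–9.
No candidate beats all others: P beats S beats Q beats P, a majority cycle.

No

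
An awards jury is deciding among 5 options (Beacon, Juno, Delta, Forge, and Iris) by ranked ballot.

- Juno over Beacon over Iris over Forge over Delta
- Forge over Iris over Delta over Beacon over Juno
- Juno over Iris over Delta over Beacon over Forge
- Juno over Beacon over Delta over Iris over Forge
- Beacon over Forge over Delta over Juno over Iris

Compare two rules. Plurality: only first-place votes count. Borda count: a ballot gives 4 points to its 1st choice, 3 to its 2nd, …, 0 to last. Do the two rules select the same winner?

Yes

Plurality first-place counts: Beacon 1, Juno 3, Delta 0, Forge 1, Iris 0 → Juno.
Borda totals: Beacon 12, Juno 13, Delta 8, Forge 8, Iris 9 → Juno.
The two rules agree on Juno.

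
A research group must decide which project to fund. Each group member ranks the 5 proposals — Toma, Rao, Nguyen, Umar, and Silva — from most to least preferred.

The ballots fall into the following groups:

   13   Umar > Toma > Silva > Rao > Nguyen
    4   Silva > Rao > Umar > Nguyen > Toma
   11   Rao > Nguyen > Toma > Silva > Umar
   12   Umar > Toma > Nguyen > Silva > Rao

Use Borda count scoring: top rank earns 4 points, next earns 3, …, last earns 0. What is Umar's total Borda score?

108

Borda scores:
  Toma: 13·3 + 4·0 + 11·2 + 12·3 = 97
  Rao: 13·1 + 4·3 + 11·4 + 12·0 = 69
  Nguyen: 13·0 + 4·1 + 11·3 + 12·2 = 61
  Umar: 13·4 + 4·2 + 11·0 + 12·4 = 108
  Silva: 13·2 + 4·4 + 11·1 + 12·1 = 65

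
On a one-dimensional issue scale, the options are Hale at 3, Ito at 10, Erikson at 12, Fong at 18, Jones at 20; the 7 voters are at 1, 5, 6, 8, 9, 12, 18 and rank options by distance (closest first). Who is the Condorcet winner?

With single-peaked preferences on a line, the Condorcet winner is the candidate closest to the median voter.
The median voter (position 8) is closest to Ito at 10.
Check: Ito vs Jones — voters closer to Ito: 6 of 7.

Ito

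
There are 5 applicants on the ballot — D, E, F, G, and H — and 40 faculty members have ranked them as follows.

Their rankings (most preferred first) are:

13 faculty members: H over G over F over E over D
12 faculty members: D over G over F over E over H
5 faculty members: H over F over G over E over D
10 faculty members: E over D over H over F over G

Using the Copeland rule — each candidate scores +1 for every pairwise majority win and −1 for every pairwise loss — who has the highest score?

D

Pairwise results:
  D vs E: E wins 28–12.
  D vs F: D wins 22–18.
  D vs G: D wins 22–18.
  D vs H: D wins 22–18.
  E vs F: F wins 30–10.
  E vs G: G wins 30–10.
  E vs H: E wins 22–18.
  F vs G: G wins 25–15.
  F vs H: H wins 28–12.
  G vs H: H wins 28–12.
Copeland scores (wins − losses):
  D: 3 − 1 = 2
  E: 2 − 2 = 0
  F: 1 − 3 = -2
  G: 2 − 2 = 0
  H: 2 − 2 = 0
D has the best Copeland score.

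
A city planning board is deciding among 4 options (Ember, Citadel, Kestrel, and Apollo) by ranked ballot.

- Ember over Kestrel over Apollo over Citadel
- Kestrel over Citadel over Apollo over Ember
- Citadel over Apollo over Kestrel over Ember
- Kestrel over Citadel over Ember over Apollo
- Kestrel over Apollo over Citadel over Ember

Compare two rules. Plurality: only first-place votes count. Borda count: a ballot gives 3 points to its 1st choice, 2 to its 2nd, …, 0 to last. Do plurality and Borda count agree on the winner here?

Yes

Plurality first-place counts: Ember 1, Citadel 1, Kestrel 3, Apollo 0 → Kestrel.
Borda totals: Ember 4, Citadel 8, Kestrel 12, Apollo 6 → Kestrel.
The two rules agree on Kestrel.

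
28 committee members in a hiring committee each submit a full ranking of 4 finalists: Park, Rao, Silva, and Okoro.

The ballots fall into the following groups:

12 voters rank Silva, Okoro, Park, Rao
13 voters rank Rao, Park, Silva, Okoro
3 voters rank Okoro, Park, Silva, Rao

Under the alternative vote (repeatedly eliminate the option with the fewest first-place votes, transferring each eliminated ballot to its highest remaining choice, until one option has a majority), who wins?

Silva

Round 1: Rao 13, Silva 12, Okoro 3, Park 0. Park has the fewest and is eliminated.
Round 2: Rao 13, Silva 12, Okoro 3. Okoro has the fewest and is eliminated.
Round 3: Silva 15, Rao 13. Silva has a majority.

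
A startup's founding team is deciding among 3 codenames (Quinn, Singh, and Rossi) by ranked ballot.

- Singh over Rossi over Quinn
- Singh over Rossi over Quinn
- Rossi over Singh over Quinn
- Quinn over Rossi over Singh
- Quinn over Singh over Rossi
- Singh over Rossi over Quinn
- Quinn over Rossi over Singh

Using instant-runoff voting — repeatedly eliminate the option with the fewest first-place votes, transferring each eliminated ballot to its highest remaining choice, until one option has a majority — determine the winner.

Singh

Round 1: Quinn 3, Singh 3, Rossi 1. Rossi has the fewest and is eliminated.
Round 2: Singh 4, Quinn 3. Singh has a majority.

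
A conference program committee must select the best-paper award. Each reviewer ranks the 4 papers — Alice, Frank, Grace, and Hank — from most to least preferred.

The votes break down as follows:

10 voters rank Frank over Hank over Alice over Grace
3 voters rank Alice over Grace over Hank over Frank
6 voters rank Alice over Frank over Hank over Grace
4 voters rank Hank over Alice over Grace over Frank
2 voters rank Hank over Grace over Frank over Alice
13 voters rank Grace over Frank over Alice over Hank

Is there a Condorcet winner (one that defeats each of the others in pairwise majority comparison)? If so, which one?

Head-to-head results (38 voters total):
Alice vs Frank: Frank wins 25–13.
Alice vs Grace: Alice wins 23–15.
Alice vs Hank: Alice wins 22–16.
Frank vs Grace: Grace wins 22–16.
Frank vs Hank: Frank wins 29–9.
Grace vs Hank: Hank wins 22–16.
No candidate beats all others: Alice beats Grace beats Frank beats Alice, a majority cycle.

There is no Condorcet winner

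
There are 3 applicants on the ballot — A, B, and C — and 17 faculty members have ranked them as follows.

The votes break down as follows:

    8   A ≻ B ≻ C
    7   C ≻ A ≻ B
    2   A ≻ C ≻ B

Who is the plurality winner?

A

First-place vote totals:
  A: 10
  B: 0
  C: 7
A has the most first-place votes.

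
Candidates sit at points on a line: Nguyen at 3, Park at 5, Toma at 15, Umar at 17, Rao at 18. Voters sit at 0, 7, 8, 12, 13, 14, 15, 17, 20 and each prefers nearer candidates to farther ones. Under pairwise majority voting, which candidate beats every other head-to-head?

Toma

With single-peaked preferences on a line, the Condorcet winner is the candidate closest to the median voter.
The median voter (position 13) is closest to Toma at 15.
Check: Toma vs Nguyen — voters closer to Toma: 6 of 9.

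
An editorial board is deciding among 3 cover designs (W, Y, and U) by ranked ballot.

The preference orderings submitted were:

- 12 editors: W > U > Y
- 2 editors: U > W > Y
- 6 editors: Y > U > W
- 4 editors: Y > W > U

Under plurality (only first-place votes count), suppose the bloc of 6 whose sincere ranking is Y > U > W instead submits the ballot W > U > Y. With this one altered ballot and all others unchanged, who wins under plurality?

W

First-place totals with the altered ballot: W 18, Y 4, U 2.
The winner is unchanged: still W.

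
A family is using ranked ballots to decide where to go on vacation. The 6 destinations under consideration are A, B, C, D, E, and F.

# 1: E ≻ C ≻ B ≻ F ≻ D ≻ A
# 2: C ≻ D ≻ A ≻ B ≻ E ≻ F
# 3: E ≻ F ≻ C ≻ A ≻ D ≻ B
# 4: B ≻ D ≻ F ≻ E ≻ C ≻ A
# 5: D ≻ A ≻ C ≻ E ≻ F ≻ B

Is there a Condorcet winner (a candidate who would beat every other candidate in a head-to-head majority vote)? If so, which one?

There is no Condorcet winner

Head-to-head results (5 voters total):
A vs B: A wins 3–2.
A vs C: C wins 4–1.
A vs D: D wins 4–1.
A vs E: E wins 3–2.
A vs F: F wins 3–2.
B vs C: C wins 4–1.
B vs D: D wins 3–2.
B vs E: E wins 3–2.
B vs F: B wins 3–2.
C vs D: C wins 3–2.
C vs E: E wins 3–2.
C vs F: C wins 3–2.
D vs E: D wins 3–2.
D vs F: D wins 3–2.
E vs F: E wins 4–1.
No candidate beats all others: A beats B beats F beats A, a majority cycle.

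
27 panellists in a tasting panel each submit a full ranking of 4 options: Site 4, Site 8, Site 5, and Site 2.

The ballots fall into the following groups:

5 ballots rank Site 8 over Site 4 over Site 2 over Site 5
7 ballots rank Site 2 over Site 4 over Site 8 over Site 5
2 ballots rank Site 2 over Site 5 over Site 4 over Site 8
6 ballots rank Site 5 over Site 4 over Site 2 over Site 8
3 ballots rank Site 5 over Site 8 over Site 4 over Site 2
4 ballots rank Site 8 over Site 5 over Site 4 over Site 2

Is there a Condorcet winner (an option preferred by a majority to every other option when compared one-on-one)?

No

Head-to-head results (27 voters total):
Site 4 vs Site 8: Site 4 wins 15–12.
Site 4 vs Site 5: Site 5 wins 15–12.
Site 4 vs Site 2: Site 4 wins 18–9.
Site 8 vs Site 5: Site 8 wins 16–11.
Site 8 vs Site 2: Site 2 wins 15–12.
Site 5 vs Site 2: Site 2 wins 14–13.
No candidate beats all others: Site 4 beats Site 8 beats Site 5 beats Site 4, a majority cycle.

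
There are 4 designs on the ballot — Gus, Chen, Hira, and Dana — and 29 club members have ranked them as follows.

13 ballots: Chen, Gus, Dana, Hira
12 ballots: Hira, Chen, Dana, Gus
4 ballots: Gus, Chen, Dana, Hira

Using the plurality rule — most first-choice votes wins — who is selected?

Chen

First-place vote totals:
  Gus: 4
  Chen: 13
  Hira: 12
  Dana: 0
Chen has the most first-place votes.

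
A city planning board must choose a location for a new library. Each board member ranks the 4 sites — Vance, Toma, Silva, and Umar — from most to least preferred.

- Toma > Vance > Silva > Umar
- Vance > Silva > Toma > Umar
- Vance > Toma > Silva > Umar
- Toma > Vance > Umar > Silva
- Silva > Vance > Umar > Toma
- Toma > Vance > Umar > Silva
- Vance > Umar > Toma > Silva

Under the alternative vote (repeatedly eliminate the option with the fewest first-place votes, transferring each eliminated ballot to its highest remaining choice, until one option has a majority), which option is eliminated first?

Umar

Round 1: Vance 3, Toma 3, Silva 1, Umar 0. Umar has the fewest and is eliminated.
Round 2: Vance 3, Toma 3, Silva 1. Silva has the fewest and is eliminated.
Round 3: Vance 4, Toma 3. Vance has a majority.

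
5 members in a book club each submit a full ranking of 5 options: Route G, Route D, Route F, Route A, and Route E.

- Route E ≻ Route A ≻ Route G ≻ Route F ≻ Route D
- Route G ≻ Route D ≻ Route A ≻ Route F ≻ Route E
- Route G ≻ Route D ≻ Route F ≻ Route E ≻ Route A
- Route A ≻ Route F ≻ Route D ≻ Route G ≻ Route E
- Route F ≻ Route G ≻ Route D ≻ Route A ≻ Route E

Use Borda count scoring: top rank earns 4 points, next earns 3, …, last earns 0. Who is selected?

Route G

Borda scores:
  Route G: 2 + 4 + 4 + 1 + 3 = 14
  Route D: 0 + 3 + 3 + 2 + 2 = 10
  Route F: 1 + 1 + 2 + 3 + 4 = 11
  Route A: 3 + 2 + 0 + 4 + 1 = 10
  Route E: 4 + 0 + 1 + 0 + 0 = 5
Route G has the highest total.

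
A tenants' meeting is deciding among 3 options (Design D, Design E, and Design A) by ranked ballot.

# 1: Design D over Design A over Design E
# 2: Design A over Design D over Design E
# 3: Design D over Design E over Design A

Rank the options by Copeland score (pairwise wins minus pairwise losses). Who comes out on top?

Pairwise results:
  Design D vs Design E: Design D wins 3–0.
  Design D vs Design A: Design D wins 2–1.
  Design E vs Design A: Design A wins 2–1.
Copeland scores (wins − losses):
  Design D: 2 − 0 = 2
  Design E: 0 − 2 = -2
  Design A: 1 − 1 = 0
Design D has the best Copeland score.

Design D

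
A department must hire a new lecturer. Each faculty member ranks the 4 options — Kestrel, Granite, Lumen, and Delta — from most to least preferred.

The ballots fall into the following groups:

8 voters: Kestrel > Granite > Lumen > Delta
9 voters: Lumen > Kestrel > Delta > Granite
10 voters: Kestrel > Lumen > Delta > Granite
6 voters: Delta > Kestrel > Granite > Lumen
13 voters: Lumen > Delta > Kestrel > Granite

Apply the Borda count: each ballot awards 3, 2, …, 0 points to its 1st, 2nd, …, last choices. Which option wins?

Borda scores:
  Kestrel: 8·3 + 9·2 + 10·3 + 6·2 + 13·1 = 97
  Granite: 8·2 + 9·0 + 10·0 + 6·1 + 13·0 = 22
  Lumen: 8·1 + 9·3 + 10·2 + 6·0 + 13·3 = 94
  Delta: 8·0 + 9·1 + 10·1 + 6·3 + 13·2 = 63
Kestrel has the highest total.

Kestrel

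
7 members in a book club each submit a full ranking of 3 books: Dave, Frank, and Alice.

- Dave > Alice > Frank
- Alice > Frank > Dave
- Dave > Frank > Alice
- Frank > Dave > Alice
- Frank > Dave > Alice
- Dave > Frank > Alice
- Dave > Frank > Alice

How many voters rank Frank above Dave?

3

Ballots ranking Frank above Dave: 3.
Ballots ranking Dave above Frank: 4.
So 3 of 7 voters prefer Frank to Dave.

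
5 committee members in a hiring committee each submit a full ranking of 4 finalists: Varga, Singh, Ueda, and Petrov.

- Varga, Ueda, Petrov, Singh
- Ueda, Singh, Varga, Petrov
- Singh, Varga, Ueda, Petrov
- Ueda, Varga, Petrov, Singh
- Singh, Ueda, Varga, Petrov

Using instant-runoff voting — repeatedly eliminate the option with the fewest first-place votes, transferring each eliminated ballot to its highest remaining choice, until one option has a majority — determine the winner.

Round 1: Singh 2, Ueda 2, Varga 1, Petrov 0. Petrov has the fewest and is eliminated.
Round 2: Singh 2, Ueda 2, Varga 1. Varga has the fewest and is eliminated.
Round 3: Ueda 3, Singh 2. Ueda has a majority.

Ueda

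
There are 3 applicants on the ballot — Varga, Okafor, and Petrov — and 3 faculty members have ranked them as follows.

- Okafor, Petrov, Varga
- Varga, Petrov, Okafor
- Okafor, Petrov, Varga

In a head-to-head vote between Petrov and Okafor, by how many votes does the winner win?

1

Ballots ranking Petrov above Okafor: 1.
Ballots ranking Okafor above Petrov: 2.
Okafor wins 2–1, a margin of 1.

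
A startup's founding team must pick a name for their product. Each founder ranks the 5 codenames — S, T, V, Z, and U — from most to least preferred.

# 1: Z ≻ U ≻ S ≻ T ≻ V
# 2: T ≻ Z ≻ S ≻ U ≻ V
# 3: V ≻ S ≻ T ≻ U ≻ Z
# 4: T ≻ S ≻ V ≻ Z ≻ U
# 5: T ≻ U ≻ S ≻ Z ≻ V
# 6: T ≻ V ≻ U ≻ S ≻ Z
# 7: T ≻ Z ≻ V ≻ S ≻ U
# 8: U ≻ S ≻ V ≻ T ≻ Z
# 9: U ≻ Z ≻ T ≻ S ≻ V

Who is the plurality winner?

T

First-place vote totals:
  S: 0
  T: 5
  V: 1
  Z: 1
  U: 2
T has the most first-place votes.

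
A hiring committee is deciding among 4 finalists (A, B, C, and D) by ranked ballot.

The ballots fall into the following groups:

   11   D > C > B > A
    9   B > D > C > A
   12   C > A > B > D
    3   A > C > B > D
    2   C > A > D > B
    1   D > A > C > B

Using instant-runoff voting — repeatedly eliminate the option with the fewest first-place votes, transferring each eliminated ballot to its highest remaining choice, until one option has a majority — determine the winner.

Round 1: C 14, D 12, B 9, A 3. A has the fewest and is eliminated.
Round 2: C 17, D 12, B 9. B has the fewest and is eliminated.
Round 3: D 21, C 17. D has a majority.

D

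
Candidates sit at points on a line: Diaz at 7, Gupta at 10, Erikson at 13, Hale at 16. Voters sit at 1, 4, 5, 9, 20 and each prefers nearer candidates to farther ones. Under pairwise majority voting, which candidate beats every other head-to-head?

Diaz

With single-peaked preferences on a line, the Condorcet winner is the candidate closest to the median voter.
The median voter (position 5) is closest to Diaz at 7.
Check: Diaz vs Hale — voters closer to Diaz: 4 of 5.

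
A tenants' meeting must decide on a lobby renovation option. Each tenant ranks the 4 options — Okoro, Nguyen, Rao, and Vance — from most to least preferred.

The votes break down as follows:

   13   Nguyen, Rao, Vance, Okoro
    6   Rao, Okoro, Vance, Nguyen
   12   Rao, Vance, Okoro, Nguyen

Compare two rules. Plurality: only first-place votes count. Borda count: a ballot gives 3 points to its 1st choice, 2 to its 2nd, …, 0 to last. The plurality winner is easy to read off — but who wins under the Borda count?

Rao

Plurality first-place counts: Okoro 0, Nguyen 13, Rao 18, Vance 0 → Rao.
Borda totals: Okoro 24, Nguyen 39, Rao 80, Vance 43 → Rao.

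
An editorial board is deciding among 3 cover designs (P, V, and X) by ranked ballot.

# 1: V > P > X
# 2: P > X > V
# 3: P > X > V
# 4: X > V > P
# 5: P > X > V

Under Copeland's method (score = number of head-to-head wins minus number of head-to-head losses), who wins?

Pairwise results:
  P vs V: P wins 3–2.
  P vs X: P wins 4–1.
  V vs X: X wins 4–1.
Copeland scores (wins − losses):
  P: 2 − 0 = 2
  V: 0 − 2 = -2
  X: 1 − 1 = 0
P has the best Copeland score.

P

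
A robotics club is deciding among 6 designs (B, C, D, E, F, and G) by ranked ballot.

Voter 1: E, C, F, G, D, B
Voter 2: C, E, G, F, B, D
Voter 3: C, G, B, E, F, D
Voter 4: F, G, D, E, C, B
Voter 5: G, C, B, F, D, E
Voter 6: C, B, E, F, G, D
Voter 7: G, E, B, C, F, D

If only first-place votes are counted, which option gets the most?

C

First-place vote totals:
  B: 0
  C: 3
  D: 0
  E: 1
  F: 1
  G: 2
C has the most first-place votes.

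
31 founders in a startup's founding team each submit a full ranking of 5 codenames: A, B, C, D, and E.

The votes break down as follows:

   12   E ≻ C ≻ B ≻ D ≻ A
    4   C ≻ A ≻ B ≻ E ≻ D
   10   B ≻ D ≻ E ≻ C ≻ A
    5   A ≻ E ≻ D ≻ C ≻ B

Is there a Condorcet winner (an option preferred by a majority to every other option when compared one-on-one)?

Yes

Head-to-head results (31 voters total):
A vs B: B wins 22–9.
A vs C: C wins 26–5.
A vs D: D wins 22–9.
A vs E: E wins 22–9.
B vs C: C wins 21–10.
B vs D: B wins 26–5.
B vs E: E wins 17–14.
C vs D: C wins 16–15.
C vs E: E wins 27–4.
D vs E: E wins 21–10.
E beats each rival — A (22–9), B (17–14), C (27–4), D (21–10) — so E is the Condorcet winner.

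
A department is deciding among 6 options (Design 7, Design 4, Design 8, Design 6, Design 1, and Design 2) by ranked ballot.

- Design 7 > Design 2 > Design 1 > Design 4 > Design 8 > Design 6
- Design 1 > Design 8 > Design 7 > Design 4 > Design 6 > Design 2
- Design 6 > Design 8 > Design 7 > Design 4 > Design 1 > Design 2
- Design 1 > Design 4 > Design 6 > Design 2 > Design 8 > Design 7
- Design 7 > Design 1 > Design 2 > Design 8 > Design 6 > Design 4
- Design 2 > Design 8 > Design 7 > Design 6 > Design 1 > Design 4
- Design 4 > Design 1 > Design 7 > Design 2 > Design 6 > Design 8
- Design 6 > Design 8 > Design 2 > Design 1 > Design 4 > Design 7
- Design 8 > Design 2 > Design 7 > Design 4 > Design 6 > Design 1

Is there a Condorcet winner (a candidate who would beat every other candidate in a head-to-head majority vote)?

Head-to-head results (9 voters total):
Design 7 vs Design 4: Design 7 wins 6–3.
Design 7 vs Design 8: Design 8 wins 6–3.
Design 7 vs Design 6: Design 7 wins 6–3.
Design 7 vs Design 1: Design 7 wins 5–4.
Design 7 vs Design 2: Design 7 wins 5–4.
Design 4 vs Design 8: Design 8 wins 6–3.
Design 4 vs Design 6: Design 4 wins 5–4.
Design 4 vs Design 1: Design 1 wins 6–3.
Design 4 vs Design 2: Design 2 wins 5–4.
Design 8 vs Design 6: Design 8 wins 5–4.
Design 8 vs Design 1: Design 1 wins 5–4.
Design 8 vs Design 2: Design 2 wins 5–4.
Design 6 vs Design 1: Design 1 wins 5–4.
Design 6 vs Design 2: Design 2 wins 5–4.
Design 1 vs Design 2: Design 1 wins 5–4.
No candidate beats all others: Design 7 beats Design 1 beats Design 8 beats Design 7, a majority cycle.

No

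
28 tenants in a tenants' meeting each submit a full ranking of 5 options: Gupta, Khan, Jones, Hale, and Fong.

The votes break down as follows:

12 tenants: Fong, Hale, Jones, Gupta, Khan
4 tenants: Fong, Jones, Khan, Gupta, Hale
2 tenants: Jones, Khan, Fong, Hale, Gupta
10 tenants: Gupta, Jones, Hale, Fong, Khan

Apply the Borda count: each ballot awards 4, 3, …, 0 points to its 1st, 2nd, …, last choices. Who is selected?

Borda scores:
  Gupta: 12·1 + 4·1 + 2·0 + 10·4 = 56
  Khan: 12·0 + 4·2 + 2·3 + 10·0 = 14
  Jones: 12·2 + 4·3 + 2·4 + 10·3 = 74
  Hale: 12·3 + 4·0 + 2·1 + 10·2 = 58
  Fong: 12·4 + 4·4 + 2·2 + 10·1 = 78
Fong has the highest total.

Fong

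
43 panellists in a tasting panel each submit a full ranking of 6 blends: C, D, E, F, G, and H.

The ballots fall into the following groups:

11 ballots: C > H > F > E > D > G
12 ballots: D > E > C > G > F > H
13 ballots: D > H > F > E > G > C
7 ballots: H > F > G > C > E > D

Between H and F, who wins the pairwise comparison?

Ballots ranking H above F: 11+13+7 = 31.
Ballots ranking F above H: 12.
H wins the head-to-head, 31–12.

H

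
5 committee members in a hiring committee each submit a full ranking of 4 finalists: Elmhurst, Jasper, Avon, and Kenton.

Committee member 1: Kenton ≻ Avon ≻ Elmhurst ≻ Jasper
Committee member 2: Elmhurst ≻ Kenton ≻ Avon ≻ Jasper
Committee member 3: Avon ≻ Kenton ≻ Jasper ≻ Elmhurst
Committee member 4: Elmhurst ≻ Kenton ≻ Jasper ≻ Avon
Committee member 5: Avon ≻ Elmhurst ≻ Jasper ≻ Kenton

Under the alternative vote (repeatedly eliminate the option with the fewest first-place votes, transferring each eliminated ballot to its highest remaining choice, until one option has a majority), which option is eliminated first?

Round 1: Elmhurst 2, Avon 2, Kenton 1, Jasper 0. Jasper has the fewest and is eliminated.
Round 2: Elmhurst 2, Avon 2, Kenton 1. Kenton has the fewest and is eliminated.
Round 3: Avon 3, Elmhurst 2. Avon has a majority.

Jasper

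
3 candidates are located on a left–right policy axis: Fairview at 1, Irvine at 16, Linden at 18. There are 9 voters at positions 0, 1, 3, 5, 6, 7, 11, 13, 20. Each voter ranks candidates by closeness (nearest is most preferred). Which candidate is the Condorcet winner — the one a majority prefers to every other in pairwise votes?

With single-peaked preferences on a line, the Condorcet winner is the candidate closest to the median voter.
The median voter (position 6) is closest to Fairview at 1.
Check: Fairview vs Irvine — voters closer to Fairview: 6 of 9.

Fairview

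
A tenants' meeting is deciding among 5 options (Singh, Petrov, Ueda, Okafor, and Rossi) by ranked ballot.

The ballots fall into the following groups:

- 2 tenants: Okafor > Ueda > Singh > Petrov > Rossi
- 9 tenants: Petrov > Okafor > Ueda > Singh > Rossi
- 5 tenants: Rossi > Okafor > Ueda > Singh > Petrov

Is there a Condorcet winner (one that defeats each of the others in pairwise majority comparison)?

Head-to-head results (16 voters total):
Singh vs Petrov: Petrov wins 9–7.
Singh vs Ueda: Ueda wins 16–0.
Singh vs Okafor: Okafor wins 16–0.
Singh vs Rossi: Singh wins 11–5.
Petrov vs Ueda: Petrov wins 9–7.
Petrov vs Okafor: Petrov wins 9–7.
Petrov vs Rossi: Petrov wins 11–5.
Ueda vs Okafor: Okafor wins 16–0.
Ueda vs Rossi: Ueda wins 11–5.
Okafor vs Rossi: Okafor wins 11–5.
Petrov beats each rival — Singh (9–7), Ueda (9–7), Okafor (9–7), Rossi (11–5) — so Petrov is the Condorcet winner.

Yes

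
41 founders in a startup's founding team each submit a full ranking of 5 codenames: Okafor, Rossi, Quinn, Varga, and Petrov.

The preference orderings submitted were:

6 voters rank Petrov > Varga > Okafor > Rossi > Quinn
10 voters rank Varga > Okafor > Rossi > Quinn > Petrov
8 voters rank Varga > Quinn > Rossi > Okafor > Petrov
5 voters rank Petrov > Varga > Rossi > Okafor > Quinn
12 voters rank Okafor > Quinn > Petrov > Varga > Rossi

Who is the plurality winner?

First-place vote totals:
  Okafor: 12
  Rossi: 0
  Quinn: 0
  Varga: 18
  Petrov: 11
Varga has the most first-place votes.

Varga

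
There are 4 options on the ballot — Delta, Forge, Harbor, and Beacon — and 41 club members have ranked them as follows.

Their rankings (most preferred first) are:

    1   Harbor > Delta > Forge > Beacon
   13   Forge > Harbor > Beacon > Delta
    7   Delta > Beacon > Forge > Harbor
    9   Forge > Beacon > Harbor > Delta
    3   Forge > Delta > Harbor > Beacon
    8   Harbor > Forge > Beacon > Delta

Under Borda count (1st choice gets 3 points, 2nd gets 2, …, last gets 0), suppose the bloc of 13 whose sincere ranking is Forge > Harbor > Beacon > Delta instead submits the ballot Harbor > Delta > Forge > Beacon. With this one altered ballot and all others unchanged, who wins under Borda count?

Borda totals with the altered ballot: Delta 55, Forge 73, Harbor 78, Beacon 40.
The switch changes the winner from Forge to Harbor.

Harbor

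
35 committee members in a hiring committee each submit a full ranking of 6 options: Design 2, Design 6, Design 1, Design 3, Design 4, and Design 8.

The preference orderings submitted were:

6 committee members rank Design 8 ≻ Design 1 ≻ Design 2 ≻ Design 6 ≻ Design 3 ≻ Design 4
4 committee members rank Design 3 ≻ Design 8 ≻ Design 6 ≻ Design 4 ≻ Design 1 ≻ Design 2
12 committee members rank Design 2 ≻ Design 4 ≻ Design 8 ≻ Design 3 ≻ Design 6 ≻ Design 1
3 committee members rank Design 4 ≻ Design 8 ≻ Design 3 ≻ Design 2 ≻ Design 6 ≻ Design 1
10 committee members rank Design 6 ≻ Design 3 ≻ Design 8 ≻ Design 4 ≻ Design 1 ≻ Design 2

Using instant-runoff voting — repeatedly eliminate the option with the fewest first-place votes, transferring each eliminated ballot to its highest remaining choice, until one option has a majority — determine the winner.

Design 8

Round 1: Design 2 12, Design 6 10, Design 8 6, Design 3 4, Design 4 3, Design 1 0. Design 1 has the fewest and is eliminated.
Round 2: Design 2 12, Design 6 10, Design 8 6, Design 3 4, Design 4 3. Design 4 has the fewest and is eliminated.
Round 3: Design 2 12, Design 6 10, Design 8 9, Design 3 4. Design 3 has the fewest and is eliminated.
Round 4: Design 8 13, Design 2 12, Design 6 10. Design 6 has the fewest and is eliminated.
Round 5: Design 8 23, Design 2 12. Design 8 has a majority.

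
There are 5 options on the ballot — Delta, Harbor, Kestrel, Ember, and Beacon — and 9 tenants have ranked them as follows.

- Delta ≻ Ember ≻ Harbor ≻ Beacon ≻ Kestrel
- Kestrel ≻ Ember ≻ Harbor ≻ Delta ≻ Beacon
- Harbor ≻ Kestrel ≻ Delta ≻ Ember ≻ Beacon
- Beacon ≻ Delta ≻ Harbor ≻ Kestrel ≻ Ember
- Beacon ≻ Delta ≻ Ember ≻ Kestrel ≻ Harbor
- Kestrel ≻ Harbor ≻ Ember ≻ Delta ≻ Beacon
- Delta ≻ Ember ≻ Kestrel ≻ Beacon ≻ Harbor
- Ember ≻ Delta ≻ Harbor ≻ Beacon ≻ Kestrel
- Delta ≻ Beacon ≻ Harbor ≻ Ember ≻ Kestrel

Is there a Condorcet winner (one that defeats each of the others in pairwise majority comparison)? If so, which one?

Delta

Head-to-head results (9 voters total):
Delta vs Harbor: Delta wins 6–3.
Delta vs Kestrel: Delta wins 6–3.
Delta vs Ember: Delta wins 6–3.
Delta vs Beacon: Delta wins 7–2.
Harbor vs Kestrel: Harbor wins 5–4.
Harbor vs Ember: Ember wins 5–4.
Harbor vs Beacon: Harbor wins 5–4.
Kestrel vs Ember: Ember wins 5–4.
Kestrel vs Beacon: Beacon wins 5–4.
Ember vs Beacon: Ember wins 6–3.
Delta beats each rival — Harbor (6–3), Kestrel (6–3), Ember (6–3), Beacon (7–2) — so Delta is the Condorcet winner.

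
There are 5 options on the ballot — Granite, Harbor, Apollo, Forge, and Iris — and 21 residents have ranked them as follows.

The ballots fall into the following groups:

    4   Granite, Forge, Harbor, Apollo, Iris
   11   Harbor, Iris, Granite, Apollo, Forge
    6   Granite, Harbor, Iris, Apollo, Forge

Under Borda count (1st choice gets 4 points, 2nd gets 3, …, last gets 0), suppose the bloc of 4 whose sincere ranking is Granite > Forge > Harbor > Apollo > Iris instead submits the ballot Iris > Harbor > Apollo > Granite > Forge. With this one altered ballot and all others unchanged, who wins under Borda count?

Borda totals with the altered ballot: Granite 50, Harbor 74, Apollo 25, Forge 0, Iris 61.
The winner is unchanged: still Harbor.

Harbor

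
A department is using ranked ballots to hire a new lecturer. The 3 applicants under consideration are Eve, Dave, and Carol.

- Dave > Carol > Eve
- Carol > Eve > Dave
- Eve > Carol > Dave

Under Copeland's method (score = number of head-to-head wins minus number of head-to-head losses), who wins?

Pairwise results:
  Eve vs Dave: Eve wins 2–1.
  Eve vs Carol: Carol wins 2–1.
  Dave vs Carol: Carol wins 2–1.
Copeland scores (wins − losses):
  Eve: 1 − 1 = 0
  Dave: 0 − 2 = -2
  Carol: 2 − 0 = 2
Carol has the best Copeland score.

Carol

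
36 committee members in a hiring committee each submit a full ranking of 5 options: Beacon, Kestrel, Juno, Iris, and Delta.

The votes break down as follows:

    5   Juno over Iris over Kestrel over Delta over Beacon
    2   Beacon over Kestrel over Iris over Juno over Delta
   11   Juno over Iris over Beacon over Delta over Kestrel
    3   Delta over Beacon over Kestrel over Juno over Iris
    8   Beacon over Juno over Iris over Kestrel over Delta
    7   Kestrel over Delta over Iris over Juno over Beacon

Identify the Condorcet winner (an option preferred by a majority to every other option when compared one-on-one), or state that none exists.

Head-to-head results (36 voters total):
Beacon vs Kestrel: Beacon wins 24–12.
Beacon vs Juno: Juno wins 23–13.
Beacon vs Iris: Iris wins 23–13.
Beacon vs Delta: Beacon wins 21–15.
Kestrel vs Juno: Juno wins 24–12.
Kestrel vs Iris: Iris wins 24–12.
Kestrel vs Delta: Kestrel wins 22–14.
Juno vs Iris: Juno wins 27–9.
Juno vs Delta: Juno wins 26–10.
Iris vs Delta: Iris wins 26–10.
Juno beats each rival — Beacon (23–13), Kestrel (24–12), Iris (27–9), Delta (26–10) — so Juno is the Condorcet winner.

Juno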